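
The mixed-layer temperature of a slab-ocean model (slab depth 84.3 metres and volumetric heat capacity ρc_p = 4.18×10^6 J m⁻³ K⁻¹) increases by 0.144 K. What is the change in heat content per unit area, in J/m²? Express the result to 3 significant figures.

Areal heat capacity C = ρc_p × D = 4.18×10^6 × 84.3 = 3.52×10^8 J/(m^2 K).
ΔQ = C ΔT = 3.52×10^8 × 0.144 = 5.07×10^7 J/m².

5.07×10^7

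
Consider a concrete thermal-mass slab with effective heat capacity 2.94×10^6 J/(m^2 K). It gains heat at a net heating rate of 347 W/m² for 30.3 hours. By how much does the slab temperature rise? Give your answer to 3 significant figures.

Areal heat capacity C = 2.94×10^6 J/(m^2 K) (given).
Net heat input Q = F Δt = 347 × (30.3 hours × 3600 s/hour) = 3.79×10^7 J/m².
ΔT = Q / C = 3.79×10^7 / 2.94×10^6 = 12.9 K.

12.9 K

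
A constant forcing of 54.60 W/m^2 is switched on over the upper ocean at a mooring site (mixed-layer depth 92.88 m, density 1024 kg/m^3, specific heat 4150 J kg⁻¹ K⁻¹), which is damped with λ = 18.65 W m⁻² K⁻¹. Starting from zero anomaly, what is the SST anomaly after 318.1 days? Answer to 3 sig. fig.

2.13 K

Areal heat capacity C = ρ c_p D = 1024 × 4150 × 92.88 = 3.95×10^8 J/(m²·K).
τ = C / λ = 3.95×10^8 / 18.65 = 2.12×10^7 s.
Equilibrium anomaly ΔT_eq = F / λ = 54.60 / 18.65 = 2.93 K.
t = 318.1 days = 2.75×10^7 s, so t/τ = 1.30.
ΔT(t) = ΔT_eq (1 − e^(−t/τ)) = 2.93 × (1 − e^−1.30) = 2.13 K.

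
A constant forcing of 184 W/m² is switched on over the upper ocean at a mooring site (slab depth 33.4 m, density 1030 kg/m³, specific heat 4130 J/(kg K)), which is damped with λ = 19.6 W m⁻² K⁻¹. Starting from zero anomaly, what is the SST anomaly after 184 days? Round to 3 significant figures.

8.34 K

Areal heat capacity C = ρ c_p D = 1030 × 4130 × 33.4 = 1.42×10^8 J/(m²·K).
τ = C / λ = 1.42×10^8 / 19.6 = 7.25×10^6 s.
Equilibrium anomaly ΔT_eq = F / λ = 184 / 19.6 = 9.39 K.
t = 184 days = 1.59×10^7 s, so t/τ = 2.19.
ΔT(t) = ΔT_eq (1 − e^(−t/τ)) = 9.39 × (1 − e^−2.19) = 8.34 K.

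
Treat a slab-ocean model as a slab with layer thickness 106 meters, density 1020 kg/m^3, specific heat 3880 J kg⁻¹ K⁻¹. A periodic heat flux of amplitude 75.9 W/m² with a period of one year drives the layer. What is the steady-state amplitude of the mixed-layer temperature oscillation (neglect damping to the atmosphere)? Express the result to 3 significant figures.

0.908 K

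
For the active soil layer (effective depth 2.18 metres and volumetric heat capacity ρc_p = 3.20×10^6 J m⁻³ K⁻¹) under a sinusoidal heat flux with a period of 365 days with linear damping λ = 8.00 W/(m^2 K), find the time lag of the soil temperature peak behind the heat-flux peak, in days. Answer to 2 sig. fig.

Areal heat capacity C = ρc_p × D = 3.20×10^6 × 2.18 = 6.98×10^6 J/(m²·K).
ω = 2π / 3.15×10^7 s = 1.99×10^-7 s⁻¹.
Phase lag φ = arctan(Cω/λ) = arctan(1.39/8.00) = 0.172 rad.
Time lag = φ / ω = 0.172 / 1.99×10^-7 = 8.63×10^5 s = 9.99 days.

10 days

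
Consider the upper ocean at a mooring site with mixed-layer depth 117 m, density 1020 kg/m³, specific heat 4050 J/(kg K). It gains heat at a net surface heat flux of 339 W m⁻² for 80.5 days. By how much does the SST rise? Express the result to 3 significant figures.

4.88 K

Areal heat capacity C = ρ c_p D = 1020 × 4050 × 117 = 4.83×10^8 J/(m^2 K).
Net heat input Q = F Δt = 339 × (80.5 days × 86400 s/day) = 2.36×10^9 J/m².
ΔT = Q / C = 2.36×10^9 / 4.83×10^8 = 4.88 K.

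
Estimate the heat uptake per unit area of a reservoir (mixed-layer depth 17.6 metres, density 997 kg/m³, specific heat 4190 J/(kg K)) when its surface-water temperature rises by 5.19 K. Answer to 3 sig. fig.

3.82×10^8

Areal heat capacity C = ρ c_p D = 997 × 4190 × 17.6 = 7.35×10^7 J m⁻² K⁻¹.
ΔQ = C ΔT = 7.35×10^7 × 5.19 = 3.82×10^8 J/m².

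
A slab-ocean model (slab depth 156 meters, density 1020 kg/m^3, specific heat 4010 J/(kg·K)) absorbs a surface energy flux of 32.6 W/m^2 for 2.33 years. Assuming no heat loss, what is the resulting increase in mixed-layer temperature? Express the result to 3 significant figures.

3.76 K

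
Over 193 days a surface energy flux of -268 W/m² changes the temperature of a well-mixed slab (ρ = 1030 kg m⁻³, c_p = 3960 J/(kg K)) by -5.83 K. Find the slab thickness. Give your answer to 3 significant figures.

188 m

Heat input Q = F Δt = -268 × 1.67×10^7 s = -4.47×10^9 J/m².
Required areal heat capacity C = Q / ΔT = 7.67×10^8 J/(m²·K).
Depth D = C / (ρ c_p) = 7.67×10^8 / (1030 × 3960) = 188 m.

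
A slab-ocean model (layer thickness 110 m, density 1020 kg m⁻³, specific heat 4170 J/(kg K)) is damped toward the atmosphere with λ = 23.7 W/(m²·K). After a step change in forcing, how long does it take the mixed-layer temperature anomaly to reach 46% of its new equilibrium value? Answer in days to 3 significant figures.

Areal heat capacity C = ρ c_p D = 1020 × 4170 × 110 = 4.68×10^8 J/(m²·K).
τ = C / λ = 4.68×10^8 / 23.7 = 1.97×10^7 s.
Fraction reached: 1 − e^(−t/τ) = 0.46 ⇒ t = −τ ln(1 − 0.46) = τ × 0.616.
t = 1.22×10^7 s = 141 days.

141 days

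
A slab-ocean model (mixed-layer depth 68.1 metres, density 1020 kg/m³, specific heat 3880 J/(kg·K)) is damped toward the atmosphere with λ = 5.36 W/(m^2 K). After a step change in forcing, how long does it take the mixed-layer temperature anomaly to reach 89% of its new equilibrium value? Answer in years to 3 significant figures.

3.52 years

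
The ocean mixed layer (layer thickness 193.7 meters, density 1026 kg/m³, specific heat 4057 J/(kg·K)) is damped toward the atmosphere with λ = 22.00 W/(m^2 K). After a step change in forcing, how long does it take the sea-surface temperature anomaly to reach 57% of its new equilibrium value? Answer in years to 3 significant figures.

Areal heat capacity C = ρ c_p D = 1026 × 4057 × 193.7 = 8.06×10^8 J/(m²·K).
τ = C / λ = 8.06×10^8 / 22.00 = 3.66×10^7 s.
Fraction reached: 1 − e^(−t/τ) = 0.57 ⇒ t = −τ ln(1 − 0.57) = τ × 0.844.
t = 3.09×10^7 s = 0.980 years.

0.980 years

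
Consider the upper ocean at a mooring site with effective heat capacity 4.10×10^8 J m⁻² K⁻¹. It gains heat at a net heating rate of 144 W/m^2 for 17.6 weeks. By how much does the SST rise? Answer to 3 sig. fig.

Areal heat capacity C = 4.10×10^8 J m⁻² K⁻¹ (given).
Net heat input Q = F Δt = 144 × (17.6 weeks × 6.048×10^5 s/week) = 1.53×10^9 J/m².
ΔT = Q / C = 1.53×10^9 / 4.10×10^8 = 3.74 K.

3.74 K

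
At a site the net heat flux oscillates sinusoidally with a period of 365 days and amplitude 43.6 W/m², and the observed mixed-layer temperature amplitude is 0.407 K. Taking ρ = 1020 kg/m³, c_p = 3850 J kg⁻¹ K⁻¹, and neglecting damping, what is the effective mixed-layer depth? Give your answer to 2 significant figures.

140 m

ω = 2π / 3.15×10^7 s = 1.99×10^-7 s⁻¹.
Required C = F₀ / (A ω) = 43.6 / (0.407 × 1.99×10^-7) = 5.38×10^8 J/(m²·K).
D = C / (ρ c_p) = 5.38×10^8 / (1020 × 3850) = 137 m.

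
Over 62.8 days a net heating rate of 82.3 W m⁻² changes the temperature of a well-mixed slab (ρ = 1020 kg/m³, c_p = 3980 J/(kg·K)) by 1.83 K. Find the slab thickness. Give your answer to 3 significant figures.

Heat input Q = F Δt = 82.3 × 5.43×10^6 s = 4.47×10^8 J/m².
Required areal heat capacity C = Q / ΔT = 2.44×10^8 J/(m²·K).
Depth D = C / (ρ c_p) = 2.44×10^8 / (1020 × 3980) = 60.1 m.

60.1 m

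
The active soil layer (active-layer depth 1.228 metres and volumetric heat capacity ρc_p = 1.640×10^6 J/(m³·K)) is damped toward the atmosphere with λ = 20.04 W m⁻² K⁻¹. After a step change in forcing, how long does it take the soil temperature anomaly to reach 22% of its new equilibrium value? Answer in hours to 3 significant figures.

6.94 hours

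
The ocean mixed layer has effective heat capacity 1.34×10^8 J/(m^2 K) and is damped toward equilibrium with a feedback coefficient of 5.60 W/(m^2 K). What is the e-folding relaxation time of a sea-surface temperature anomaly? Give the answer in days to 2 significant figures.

280 days

Areal heat capacity C = 1.34×10^8 J/(m^2 K) (given).
Relaxation time τ = C / λ = 1.34×10^8 / 5.60 = 2.39×10^7 s.
In days: 2.39×10^7 s / (86400 s/day) = 277 days.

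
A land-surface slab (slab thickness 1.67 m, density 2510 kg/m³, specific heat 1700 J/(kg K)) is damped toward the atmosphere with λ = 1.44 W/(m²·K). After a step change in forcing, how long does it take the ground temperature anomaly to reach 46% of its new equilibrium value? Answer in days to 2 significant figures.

35 days

Areal heat capacity C = ρ c_p D = 2510 × 1700 × 1.67 = 7.13×10^6 J m⁻² K⁻¹.
τ = C / λ = 7.13×10^6 / 1.44 = 4.95×10^6 s.
Fraction reached: 1 − e^(−t/τ) = 0.46 ⇒ t = −τ ln(1 − 0.46) = τ × 0.616.
t = 3.05×10^6 s = 35.3 days.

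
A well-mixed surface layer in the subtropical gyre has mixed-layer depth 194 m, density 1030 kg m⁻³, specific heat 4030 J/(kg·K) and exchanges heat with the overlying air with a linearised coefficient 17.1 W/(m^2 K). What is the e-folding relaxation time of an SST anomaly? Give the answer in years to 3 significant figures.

1.49 years

Areal heat capacity C = ρ c_p D = 1030 × 4030 × 194 = 8.05×10^8 J/(m^2 K).
Relaxation time τ = C / λ = 8.05×10^8 / 17.1 = 4.71×10^7 s.
In years: 4.71×10^7 s / (3.156×10^7 s/year) = 1.49 years.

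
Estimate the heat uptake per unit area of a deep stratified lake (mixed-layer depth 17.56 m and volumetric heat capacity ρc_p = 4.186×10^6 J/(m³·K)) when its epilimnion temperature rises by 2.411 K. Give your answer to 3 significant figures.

1.77×10^8

Areal heat capacity C = ρc_p × D = 4.186×10^6 × 17.56 = 7.35×10^7 J m⁻² K⁻¹.
ΔQ = C ΔT = 7.35×10^7 × 2.411 = 1.77×10^8 J/m².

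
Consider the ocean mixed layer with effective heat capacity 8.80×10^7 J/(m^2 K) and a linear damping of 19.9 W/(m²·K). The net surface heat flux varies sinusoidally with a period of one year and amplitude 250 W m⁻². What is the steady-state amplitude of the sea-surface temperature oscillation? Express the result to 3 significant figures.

9.43 K

Areal heat capacity C = 8.80×10^7 J/(m^2 K) (given).
Angular frequency ω = 2π / T = 2π / 3.15×10^7 s = 1.99×10^-7 s⁻¹.
√((Cω)² + λ²) = √((17.5)² + 19.9²) = 26.5 W/(m²·K).
Amplitude A = F₀ / √((Cω)²+λ²) = 250 / 26.5 = 9.43 K.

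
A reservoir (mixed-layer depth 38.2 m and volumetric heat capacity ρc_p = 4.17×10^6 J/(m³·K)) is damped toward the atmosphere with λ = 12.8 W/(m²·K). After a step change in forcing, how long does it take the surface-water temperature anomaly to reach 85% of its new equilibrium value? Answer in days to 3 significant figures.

Areal heat capacity C = ρc_p × D = 4.17×10^6 × 38.2 = 1.59×10^8 J/(m^2 K).
τ = C / λ = 1.59×10^8 / 12.8 = 1.24×10^7 s.
Fraction reached: 1 − e^(−t/τ) = 0.85 ⇒ t = −τ ln(1 − 0.85) = τ × 1.90.
t = 2.36×10^7 s = 273 days.

273 days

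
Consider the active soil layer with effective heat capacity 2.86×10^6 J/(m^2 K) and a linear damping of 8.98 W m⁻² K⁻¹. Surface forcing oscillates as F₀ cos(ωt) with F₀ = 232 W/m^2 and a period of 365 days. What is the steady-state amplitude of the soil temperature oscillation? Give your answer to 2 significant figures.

26 K

Areal heat capacity C = 2.86×10^6 J/(m^2 K) (given).
Angular frequency ω = 2π / T = 2π / 3.15×10^7 s = 1.99×10^-7 s⁻¹.
√((Cω)² + λ²) = √((0.570)² + 8.98²) = 9.00 W/(m²·K).
Amplitude A = F₀ / √((Cω)²+λ²) = 232 / 9.00 = 25.8 K.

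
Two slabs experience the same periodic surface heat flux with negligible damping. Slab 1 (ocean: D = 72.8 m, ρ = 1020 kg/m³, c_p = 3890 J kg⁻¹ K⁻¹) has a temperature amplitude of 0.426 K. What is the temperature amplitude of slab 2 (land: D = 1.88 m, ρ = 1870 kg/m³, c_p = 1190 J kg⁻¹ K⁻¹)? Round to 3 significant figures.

29.4 K

C_ocean = 2.89×10^8 J/(m²·K); C_land = 4.18×10^6 J/(m²·K).
A ∝ 1/C ⇒ A_land = A_ocean × C_ocean/C_land = 0.426 × 69.0 = 29.4 K.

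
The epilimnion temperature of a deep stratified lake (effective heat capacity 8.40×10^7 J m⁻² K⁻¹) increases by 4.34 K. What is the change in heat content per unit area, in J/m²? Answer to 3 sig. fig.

3.65×10^8

Areal heat capacity C = 8.40×10^7 J m⁻² K⁻¹ (given).
ΔQ = C ΔT = 8.40×10^7 × 4.34 = 3.65×10^8 J/m².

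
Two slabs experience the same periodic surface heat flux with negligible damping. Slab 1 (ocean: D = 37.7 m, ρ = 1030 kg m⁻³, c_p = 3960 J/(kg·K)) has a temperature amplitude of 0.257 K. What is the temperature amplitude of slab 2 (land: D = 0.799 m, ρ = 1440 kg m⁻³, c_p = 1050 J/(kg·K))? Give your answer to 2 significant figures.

C_ocean = 1.54×10^8 J/(m²·K); C_land = 1.21×10^6 J/(m²·K).
A ∝ 1/C ⇒ A_land = A_ocean × C_ocean/C_land = 0.257 × 127 = 32.7 K.

33 K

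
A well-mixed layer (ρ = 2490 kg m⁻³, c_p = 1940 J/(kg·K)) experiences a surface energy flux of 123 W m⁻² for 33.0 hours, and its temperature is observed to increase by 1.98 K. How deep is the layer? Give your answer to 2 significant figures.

1.5 m

Heat input Q = F Δt = 123 × 1.19×10^5 s = 1.46×10^7 J/m².
Required areal heat capacity C = Q / ΔT = 7.38×10^6 J/(m²·K).
Depth D = C / (ρ c_p) = 7.38×10^6 / (2490 × 1940) = 1.53 m.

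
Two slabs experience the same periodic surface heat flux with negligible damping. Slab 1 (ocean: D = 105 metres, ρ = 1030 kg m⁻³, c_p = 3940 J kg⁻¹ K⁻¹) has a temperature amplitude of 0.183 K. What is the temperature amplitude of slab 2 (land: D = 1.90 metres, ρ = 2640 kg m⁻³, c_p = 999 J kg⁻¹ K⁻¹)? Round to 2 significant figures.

C_ocean = 4.26×10^8 J/(m²·K); C_land = 5.01×10^6 J/(m²·K).
A ∝ 1/C ⇒ A_land = A_ocean × C_ocean/C_land = 0.183 × 85.0 = 15.6 K.

16 K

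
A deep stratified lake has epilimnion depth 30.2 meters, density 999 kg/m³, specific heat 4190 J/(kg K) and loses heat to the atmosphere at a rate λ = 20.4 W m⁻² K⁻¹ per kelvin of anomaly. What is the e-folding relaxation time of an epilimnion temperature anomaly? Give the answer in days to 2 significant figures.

72 days

Areal heat capacity C = ρ c_p D = 999 × 4190 × 30.2 = 1.26×10^8 J/(m^2 K).
Relaxation time τ = C / λ = 1.26×10^8 / 20.4 = 6.20×10^6 s.
In days: 6.20×10^6 s / (86400 s/day) = 71.7 days.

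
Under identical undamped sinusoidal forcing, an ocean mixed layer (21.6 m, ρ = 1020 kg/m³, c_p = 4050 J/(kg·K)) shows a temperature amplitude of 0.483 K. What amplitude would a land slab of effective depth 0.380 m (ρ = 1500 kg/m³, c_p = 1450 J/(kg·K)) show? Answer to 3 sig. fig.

C_ocean = 8.92×10^7 J/(m²·K); C_land = 8.26×10^5 J/(m²·K).
A ∝ 1/C ⇒ A_land = A_ocean × C_ocean/C_land = 0.483 × 108 = 52.1 K.

52.1 K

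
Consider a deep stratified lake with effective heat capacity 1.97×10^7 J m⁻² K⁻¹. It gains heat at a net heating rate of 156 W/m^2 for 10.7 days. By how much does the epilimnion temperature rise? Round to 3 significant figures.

7.32 K

Areal heat capacity C = 1.97×10^7 J m⁻² K⁻¹ (given).
Net heat input Q = F Δt = 156 × (10.7 days × 86400 s/day) = 1.44×10^8 J/m².
ΔT = Q / C = 1.44×10^8 / 1.97×10^7 = 7.32 K.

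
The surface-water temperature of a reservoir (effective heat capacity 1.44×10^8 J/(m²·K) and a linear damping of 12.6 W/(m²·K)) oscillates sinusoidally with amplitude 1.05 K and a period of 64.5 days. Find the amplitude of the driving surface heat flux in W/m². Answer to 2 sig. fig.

170

Areal heat capacity C = 1.44×10^8 J/(m²·K) (given).
ω = 2π / 5.57×10^6 s = 1.13×10^-6 s⁻¹.
√((Cω)² + λ²) = √((162)² + 12.6²) = 163 W/(m²·K).
F₀ = A × √((Cω)²+λ²) = 1.05 × 163 = 171 W/m².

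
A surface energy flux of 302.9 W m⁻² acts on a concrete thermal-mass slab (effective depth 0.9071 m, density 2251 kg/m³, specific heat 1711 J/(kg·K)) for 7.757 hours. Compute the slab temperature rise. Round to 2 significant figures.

2.4 K

Areal heat capacity C = ρ c_p D = 2251 × 1711 × 0.9071 = 3.49×10^6 J m⁻² K⁻¹.
Net heat input Q = F Δt = 302.9 × (7.757 hours × 3600 s/hour) = 8.46×10^6 J/m².
ΔT = Q / C = 8.46×10^6 / 3.49×10^6 = 2.42 K.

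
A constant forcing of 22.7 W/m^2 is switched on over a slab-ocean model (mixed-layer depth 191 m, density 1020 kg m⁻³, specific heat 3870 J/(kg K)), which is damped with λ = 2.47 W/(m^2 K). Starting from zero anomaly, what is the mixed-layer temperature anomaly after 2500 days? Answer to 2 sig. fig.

4.7 K

Areal heat capacity C = ρ c_p D = 1020 × 3870 × 191 = 7.54×10^8 J/(m²·K).
τ = C / λ = 7.54×10^8 / 2.47 = 3.05×10^8 s.
Equilibrium anomaly ΔT_eq = F / λ = 22.7 / 2.47 = 9.19 K.
t = 2500 days = 2.16×10^8 s, so t/τ = 0.708.
ΔT(t) = ΔT_eq (1 − e^(−t/τ)) = 9.19 × (1 − e^−0.708) = 4.66 K.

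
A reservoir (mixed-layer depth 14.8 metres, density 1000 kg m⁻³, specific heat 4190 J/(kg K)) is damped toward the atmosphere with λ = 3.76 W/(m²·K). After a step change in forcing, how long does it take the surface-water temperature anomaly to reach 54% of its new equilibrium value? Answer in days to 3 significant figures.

Areal heat capacity C = ρ c_p D = 1000 × 4190 × 14.8 = 6.20×10^7 J/(m^2 K).
τ = C / λ = 6.20×10^7 / 3.76 = 1.65×10^7 s.
Fraction reached: 1 − e^(−t/τ) = 0.54 ⇒ t = −τ ln(1 − 0.54) = τ × 0.777.
t = 1.28×10^7 s = 148 days.

148 days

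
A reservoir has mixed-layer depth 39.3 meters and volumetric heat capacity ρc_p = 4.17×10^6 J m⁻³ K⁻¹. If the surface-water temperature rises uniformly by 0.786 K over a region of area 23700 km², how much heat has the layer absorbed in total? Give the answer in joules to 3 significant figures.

3.05×10^18 J

Areal heat capacity C = ρc_p × D = 4.17×10^6 × 39.3 = 1.64×10^8 J/(m²·K).
Heat per unit area: q = C ΔT = 1.64×10^8 × 0.786 = 1.29×10^8 J/m².
Total heat: Q = q × A = 1.29×10^8 × (23700 × 10⁶ m²) = 3.05×10^18 J.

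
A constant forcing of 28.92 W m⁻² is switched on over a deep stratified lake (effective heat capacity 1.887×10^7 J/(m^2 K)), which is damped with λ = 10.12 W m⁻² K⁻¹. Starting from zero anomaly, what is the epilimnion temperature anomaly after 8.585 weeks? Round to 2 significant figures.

Areal heat capacity C = 1.887×10^7 J/(m^2 K) (given).
τ = C / λ = 1.89×10^7 / 10.12 = 1.86×10^6 s.
Equilibrium anomaly ΔT_eq = F / λ = 28.92 / 10.12 = 2.86 K.
t = 8.585 weeks = 5.19×10^6 s, so t/τ = 2.78.
ΔT(t) = ΔT_eq (1 − e^(−t/τ)) = 2.86 × (1 − e^−2.78) = 2.68 K.

2.7 K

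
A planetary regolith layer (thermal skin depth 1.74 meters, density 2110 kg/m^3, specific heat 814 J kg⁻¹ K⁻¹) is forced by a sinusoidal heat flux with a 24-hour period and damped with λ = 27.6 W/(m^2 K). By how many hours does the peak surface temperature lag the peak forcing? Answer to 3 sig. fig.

Areal heat capacity C = ρ c_p D = 2110 × 814 × 1.74 = 2.99×10^6 J/(m^2 K).
ω = 2π / 86400 s = 7.27×10^-5 s⁻¹.
Phase lag φ = arctan(Cω/λ) = arctan(217/27.6) = 1.44 rad.
Time lag = φ / ω = 1.44 / 7.27×10^-5 = 19900 s = 5.52 hours.

5.52 hours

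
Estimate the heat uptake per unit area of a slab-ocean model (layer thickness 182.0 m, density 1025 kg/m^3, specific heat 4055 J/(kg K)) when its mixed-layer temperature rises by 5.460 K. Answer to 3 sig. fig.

4.13×10^9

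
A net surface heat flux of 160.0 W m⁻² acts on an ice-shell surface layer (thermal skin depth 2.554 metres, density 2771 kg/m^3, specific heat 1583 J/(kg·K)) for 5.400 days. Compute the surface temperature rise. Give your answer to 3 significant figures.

Areal heat capacity C = ρ c_p D = 2771 × 1583 × 2.554 = 1.12×10^7 J/(m²·K).
Net heat input Q = F Δt = 160.0 × (5.400 days × 86400 s/day) = 7.46×10^7 J/m².
ΔT = Q / C = 7.46×10^7 / 1.12×10^7 = 6.66 K.

6.66 K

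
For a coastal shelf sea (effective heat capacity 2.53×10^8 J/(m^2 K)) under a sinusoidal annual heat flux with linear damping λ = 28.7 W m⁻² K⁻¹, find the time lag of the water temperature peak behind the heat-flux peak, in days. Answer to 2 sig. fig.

61 days

Areal heat capacity C = 2.53×10^8 J/(m^2 K) (given).
ω = 2π / 3.15×10^7 s = 1.99×10^-7 s⁻¹.
Phase lag φ = arctan(Cω/λ) = arctan(50.4/28.7) = 1.05 rad.
Time lag = φ / ω = 1.05 / 1.99×10^-7 = 5.29×10^6 s = 61.2 days.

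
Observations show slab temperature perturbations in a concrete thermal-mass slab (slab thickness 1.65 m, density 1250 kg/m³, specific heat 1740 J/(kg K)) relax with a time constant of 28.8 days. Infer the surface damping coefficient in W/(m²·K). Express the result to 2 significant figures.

1.4

Areal heat capacity C = ρ c_p D = 1250 × 1740 × 1.65 = 3.59×10^6 J/(m^2 K).
τ = 28.8 days = 2.49×10^6 s.
λ = C / τ = 3.59×10^6 / 2.49×10^6 = 1.44 W/(m²·K).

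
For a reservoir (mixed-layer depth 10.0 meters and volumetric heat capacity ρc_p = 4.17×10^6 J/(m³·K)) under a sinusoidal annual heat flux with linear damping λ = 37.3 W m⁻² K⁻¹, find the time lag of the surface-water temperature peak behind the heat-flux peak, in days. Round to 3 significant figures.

Areal heat capacity C = ρc_p × D = 4.17×10^6 × 10.0 = 4.17×10^7 J/(m^2 K).
ω = 2π / 3.15×10^7 s = 1.99×10^-7 s⁻¹.
Phase lag φ = arctan(Cω/λ) = arctan(8.31/37.3) = 0.219 rad.
Time lag = φ / ω = 0.219 / 1.99×10^-7 = 1.10×10^6 s = 12.7 days.

12.7 days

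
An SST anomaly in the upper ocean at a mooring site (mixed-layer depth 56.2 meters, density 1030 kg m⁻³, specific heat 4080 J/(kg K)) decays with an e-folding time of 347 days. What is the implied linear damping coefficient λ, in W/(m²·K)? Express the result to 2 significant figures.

Areal heat capacity C = ρ c_p D = 1030 × 4080 × 56.2 = 2.36×10^8 J m⁻² K⁻¹.
τ = 347 days = 3.00×10^7 s.
λ = C / τ = 2.36×10^8 / 3.00×10^7 = 7.88 W/(m²·K).

7.9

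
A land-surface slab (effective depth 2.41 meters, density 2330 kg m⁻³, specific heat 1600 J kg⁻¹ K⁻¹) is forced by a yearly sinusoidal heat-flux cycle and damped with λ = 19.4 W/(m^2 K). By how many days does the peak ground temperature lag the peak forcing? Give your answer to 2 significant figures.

5.3 days

Areal heat capacity C = ρ c_p D = 2330 × 1600 × 2.41 = 8.98×10^6 J m⁻² K⁻¹.
ω = 2π / 3.15×10^7 s = 1.99×10^-7 s⁻¹.
Phase lag φ = arctan(Cω/λ) = arctan(1.79/19.4) = 0.0920 rad.
Time lag = φ / ω = 0.0920 / 1.99×10^-7 = 4.62×10^5 s = 5.35 days.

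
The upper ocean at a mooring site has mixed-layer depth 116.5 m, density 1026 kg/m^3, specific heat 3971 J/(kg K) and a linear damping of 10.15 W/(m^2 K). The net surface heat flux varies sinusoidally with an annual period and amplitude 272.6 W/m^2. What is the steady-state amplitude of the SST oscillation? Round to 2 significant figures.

2.9 K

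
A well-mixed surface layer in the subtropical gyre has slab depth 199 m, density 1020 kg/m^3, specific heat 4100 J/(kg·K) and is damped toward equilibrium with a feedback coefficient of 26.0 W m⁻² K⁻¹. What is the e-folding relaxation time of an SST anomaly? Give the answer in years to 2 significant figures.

Areal heat capacity C = ρ c_p D = 1020 × 4100 × 199 = 8.32×10^8 J/(m^2 K).
Relaxation time τ = C / λ = 8.32×10^8 / 26.0 = 3.20×10^7 s.
In years: 3.20×10^7 s / (3.156×10^7 s/year) = 1.01 years.

1.0 years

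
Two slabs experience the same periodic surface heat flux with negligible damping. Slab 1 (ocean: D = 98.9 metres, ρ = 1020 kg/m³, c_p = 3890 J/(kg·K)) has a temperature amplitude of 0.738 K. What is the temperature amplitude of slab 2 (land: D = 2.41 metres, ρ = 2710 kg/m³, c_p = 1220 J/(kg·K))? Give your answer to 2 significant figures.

36 K

C_ocean = 3.92×10^8 J/(m²·K); C_land = 7.97×10^6 J/(m²·K).
A ∝ 1/C ⇒ A_land = A_ocean × C_ocean/C_land = 0.738 × 49.2 = 36.3 K.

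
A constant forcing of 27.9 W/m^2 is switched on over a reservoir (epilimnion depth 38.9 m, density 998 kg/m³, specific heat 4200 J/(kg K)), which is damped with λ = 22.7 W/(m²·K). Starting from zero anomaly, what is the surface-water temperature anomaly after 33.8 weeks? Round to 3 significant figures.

Areal heat capacity C = ρ c_p D = 998 × 4200 × 38.9 = 1.63×10^8 J m⁻² K⁻¹.
τ = C / λ = 1.63×10^8 / 22.7 = 7.18×10^6 s.
Equilibrium anomaly ΔT_eq = F / λ = 27.9 / 22.7 = 1.23 K.
t = 33.8 weeks = 2.04×10^7 s, so t/τ = 2.85.
ΔT(t) = ΔT_eq (1 − e^(−t/τ)) = 1.23 × (1 − e^−2.85) = 1.16 K.

1.16 K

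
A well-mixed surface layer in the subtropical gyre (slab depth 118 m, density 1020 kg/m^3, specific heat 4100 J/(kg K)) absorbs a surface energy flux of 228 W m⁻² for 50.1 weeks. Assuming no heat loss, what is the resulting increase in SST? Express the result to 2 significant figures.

Areal heat capacity C = ρ c_p D = 1020 × 4100 × 118 = 4.93×10^8 J/(m^2 K).
Net heat input Q = F Δt = 228 × (50.1 weeks × 6.048×10^5 s/week) = 6.91×10^9 J/m².
ΔT = Q / C = 6.91×10^9 / 4.93×10^8 = 14.0 K.

14 K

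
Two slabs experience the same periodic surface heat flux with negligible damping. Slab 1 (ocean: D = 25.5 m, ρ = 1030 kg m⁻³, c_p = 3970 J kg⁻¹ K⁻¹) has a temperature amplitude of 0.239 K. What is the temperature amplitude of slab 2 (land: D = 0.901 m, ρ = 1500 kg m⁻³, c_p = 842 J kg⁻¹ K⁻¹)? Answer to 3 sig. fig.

21.9 K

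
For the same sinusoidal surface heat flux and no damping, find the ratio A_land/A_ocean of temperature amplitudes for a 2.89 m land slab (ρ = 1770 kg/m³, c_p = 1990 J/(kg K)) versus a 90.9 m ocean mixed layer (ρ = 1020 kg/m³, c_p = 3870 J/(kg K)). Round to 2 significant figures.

C_ocean = 1020 × 3870 × 90.9 = 3.59×10^8 J/(m²·K).
C_land = 1770 × 1990 × 2.89 = 1.02×10^7 J/(m²·K).
Undamped amplitude ∝ 1/C, so A_land/A_ocean = C_ocean/C_land = 35.2.

35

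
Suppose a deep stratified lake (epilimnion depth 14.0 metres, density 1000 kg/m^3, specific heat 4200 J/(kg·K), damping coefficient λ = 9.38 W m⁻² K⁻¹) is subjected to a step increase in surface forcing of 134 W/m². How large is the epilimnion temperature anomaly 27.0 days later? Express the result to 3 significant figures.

Areal heat capacity C = ρ c_p D = 1000 × 4200 × 14.0 = 5.88×10^7 J/(m^2 K).
τ = C / λ = 5.88×10^7 / 9.38 = 6.27×10^6 s.
Equilibrium anomaly ΔT_eq = F / λ = 134 / 9.38 = 14.3 K.
t = 27.0 days = 2.33×10^6 s, so t/τ = 0.372.
ΔT(t) = ΔT_eq (1 − e^(−t/τ)) = 14.3 × (1 − e^−0.372) = 4.44 K.

4.44 K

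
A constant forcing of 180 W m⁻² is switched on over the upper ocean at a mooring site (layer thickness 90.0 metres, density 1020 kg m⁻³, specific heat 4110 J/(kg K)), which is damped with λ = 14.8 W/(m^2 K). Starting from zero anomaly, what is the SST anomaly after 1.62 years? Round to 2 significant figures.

11 K

Areal heat capacity C = ρ c_p D = 1020 × 4110 × 90.0 = 3.77×10^8 J/(m²·K).
τ = C / λ = 3.77×10^8 / 14.8 = 2.55×10^7 s.
Equilibrium anomaly ΔT_eq = F / λ = 180 / 14.8 = 12.2 K.
t = 1.62 years = 5.11×10^7 s, so t/τ = 2.01.
ΔT(t) = ΔT_eq (1 − e^(−t/τ)) = 12.2 × (1 − e^−2.01) = 10.5 K.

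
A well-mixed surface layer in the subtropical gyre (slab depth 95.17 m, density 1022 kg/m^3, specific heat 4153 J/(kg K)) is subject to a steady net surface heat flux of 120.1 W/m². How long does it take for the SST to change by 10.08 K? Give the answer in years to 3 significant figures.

1.07 years

Areal heat capacity C = ρ c_p D = 1022 × 4153 × 95.17 = 4.04×10^8 J/(m²·K).
Time required: Δt = C ΔT / F = 4.04×10^8 × 10.08 / 120.1 = 3.39×10^7 s.
In years: 3.39×10^7 s / (3.156×10^7 s/year) = 1.07 years.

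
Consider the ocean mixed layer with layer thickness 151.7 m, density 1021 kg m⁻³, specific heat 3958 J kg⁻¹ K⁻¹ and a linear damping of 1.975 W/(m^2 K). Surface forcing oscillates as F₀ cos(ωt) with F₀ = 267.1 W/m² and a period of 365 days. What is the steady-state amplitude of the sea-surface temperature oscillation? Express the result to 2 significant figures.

2.2 K

Areal heat capacity C = ρ c_p D = 1021 × 3958 × 151.7 = 6.13×10^8 J m⁻² K⁻¹.
Angular frequency ω = 2π / T = 2π / 3.15×10^7 s = 1.99×10^-7 s⁻¹.
√((Cω)² + λ²) = √((122)² + 1.975²) = 122 W/(m²·K).
Amplitude A = F₀ / √((Cω)²+λ²) = 267.1 / 122 = 2.19 K.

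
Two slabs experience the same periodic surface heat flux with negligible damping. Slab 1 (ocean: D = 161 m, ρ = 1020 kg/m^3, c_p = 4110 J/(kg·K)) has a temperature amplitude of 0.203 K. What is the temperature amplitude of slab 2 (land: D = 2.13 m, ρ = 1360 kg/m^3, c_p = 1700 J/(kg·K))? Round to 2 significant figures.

28 K

C_ocean = 6.75×10^8 J/(m²·K); C_land = 4.92×10^6 J/(m²·K).
A ∝ 1/C ⇒ A_land = A_ocean × C_ocean/C_land = 0.203 × 137 = 27.8 K.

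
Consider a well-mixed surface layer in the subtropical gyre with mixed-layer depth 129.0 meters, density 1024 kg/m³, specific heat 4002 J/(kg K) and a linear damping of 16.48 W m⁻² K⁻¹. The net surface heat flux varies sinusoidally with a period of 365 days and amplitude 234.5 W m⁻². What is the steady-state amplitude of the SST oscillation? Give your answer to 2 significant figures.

2.2 K

Areal heat capacity C = ρ c_p D = 1024 × 4002 × 129.0 = 5.29×10^8 J m⁻² K⁻¹.
Angular frequency ω = 2π / T = 2π / 3.15×10^7 s = 1.99×10^-7 s⁻¹.
√((Cω)² + λ²) = √((105)² + 16.48²) = 107 W/(m²·K).
Amplitude A = F₀ / √((Cω)²+λ²) = 234.5 / 107 = 2.20 K.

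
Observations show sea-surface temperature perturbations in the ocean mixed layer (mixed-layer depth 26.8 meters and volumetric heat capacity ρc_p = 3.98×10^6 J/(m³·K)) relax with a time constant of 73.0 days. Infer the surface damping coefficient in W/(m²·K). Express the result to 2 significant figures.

Areal heat capacity C = ρc_p × D = 3.98×10^6 × 26.8 = 1.07×10^8 J/(m^2 K).
τ = 73.0 days = 6.31×10^6 s.
λ = C / τ = 1.07×10^8 / 6.31×10^6 = 16.9 W/(m²·K).

17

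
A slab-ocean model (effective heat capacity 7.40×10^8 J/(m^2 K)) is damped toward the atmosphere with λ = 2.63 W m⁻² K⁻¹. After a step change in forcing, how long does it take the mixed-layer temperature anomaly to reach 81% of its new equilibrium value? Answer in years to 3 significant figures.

Areal heat capacity C = 7.40×10^8 J/(m^2 K) (given).
τ = C / λ = 7.40×10^8 / 2.63 = 2.81×10^8 s.
Fraction reached: 1 − e^(−t/τ) = 0.81 ⇒ t = −τ ln(1 − 0.81) = τ × 1.66.
t = 4.67×10^8 s = 14.8 years.

14.8 years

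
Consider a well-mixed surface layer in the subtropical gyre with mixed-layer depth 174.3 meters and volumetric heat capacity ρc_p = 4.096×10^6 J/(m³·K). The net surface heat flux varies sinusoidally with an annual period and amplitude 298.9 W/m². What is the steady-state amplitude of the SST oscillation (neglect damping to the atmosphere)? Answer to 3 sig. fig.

2.10 K

Areal heat capacity C = ρc_p × D = 4.096×10^6 × 174.3 = 7.14×10^8 J/(m²·K).
Angular frequency ω = 2π / T = 2π / 3.15×10^7 s = 1.99×10^-7 s⁻¹.
Cω = 7.14×10^8 × 1.99×10^-7 = 142 W/(m²·K).
Amplitude A = F₀ / (Cω) = 298.9 / 142 = 2.10 K.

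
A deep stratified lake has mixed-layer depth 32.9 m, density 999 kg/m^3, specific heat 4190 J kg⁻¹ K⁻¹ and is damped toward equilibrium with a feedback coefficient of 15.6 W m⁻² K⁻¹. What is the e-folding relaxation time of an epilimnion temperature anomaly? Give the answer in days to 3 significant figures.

Areal heat capacity C = ρ c_p D = 999 × 4190 × 32.9 = 1.38×10^8 J m⁻² K⁻¹.
Relaxation time τ = C / λ = 1.38×10^8 / 15.6 = 8.83×10^6 s.
In days: 8.83×10^6 s / (86400 s/day) = 102 days.

102 days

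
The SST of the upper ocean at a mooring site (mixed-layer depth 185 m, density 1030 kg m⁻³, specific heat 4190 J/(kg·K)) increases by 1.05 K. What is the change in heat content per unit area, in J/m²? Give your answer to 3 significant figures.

8.38×10^8

Areal heat capacity C = ρ c_p D = 1030 × 4190 × 185 = 7.98×10^8 J m⁻² K⁻¹.
ΔQ = C ΔT = 7.98×10^8 × 1.05 = 8.38×10^8 J/m².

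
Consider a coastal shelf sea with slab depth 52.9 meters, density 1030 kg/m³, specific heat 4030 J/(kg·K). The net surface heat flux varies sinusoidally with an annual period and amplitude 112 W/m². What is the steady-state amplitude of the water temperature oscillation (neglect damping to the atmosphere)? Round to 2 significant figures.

Areal heat capacity C = ρ c_p D = 1030 × 4030 × 52.9 = 2.20×10^8 J m⁻² K⁻¹.
Angular frequency ω = 2π / T = 2π / 3.15×10^7 s = 1.99×10^-7 s⁻¹.
Cω = 2.20×10^8 × 1.99×10^-7 = 43.7 W/(m²·K).
Amplitude A = F₀ / (Cω) = 112 / 43.7 = 2.56 K.

2.6 K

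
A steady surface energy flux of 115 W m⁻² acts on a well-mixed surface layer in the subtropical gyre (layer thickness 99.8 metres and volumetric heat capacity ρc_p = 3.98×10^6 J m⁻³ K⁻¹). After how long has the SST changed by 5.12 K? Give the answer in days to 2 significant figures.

Areal heat capacity C = ρc_p × D = 3.98×10^6 × 99.8 = 3.97×10^8 J/(m^2 K).
Time required: Δt = C ΔT / F = 3.97×10^8 × 5.12 / 115 = 1.77×10^7 s.
In days: 1.77×10^7 s / (86400 s/day) = 205 days.

200 days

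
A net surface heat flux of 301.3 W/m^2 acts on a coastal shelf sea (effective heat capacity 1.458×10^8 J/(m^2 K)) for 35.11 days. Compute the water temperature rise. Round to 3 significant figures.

6.27 K

Areal heat capacity C = 1.458×10^8 J/(m^2 K) (given).
Net heat input Q = F Δt = 301.3 × (35.11 days × 86400 s/day) = 9.14×10^8 J/m².
ΔT = Q / C = 9.14×10^8 / 1.46×10^8 = 6.27 K.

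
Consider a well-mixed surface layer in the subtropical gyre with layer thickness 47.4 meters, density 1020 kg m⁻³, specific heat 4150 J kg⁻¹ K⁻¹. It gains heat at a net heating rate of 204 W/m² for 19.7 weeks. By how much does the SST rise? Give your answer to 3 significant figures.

12.1 K

Areal heat capacity C = ρ c_p D = 1020 × 4150 × 47.4 = 2.01×10^8 J/(m^2 K).
Net heat input Q = F Δt = 204 × (19.7 weeks × 6.048×10^5 s/week) = 2.43×10^9 J/m².
ΔT = Q / C = 2.43×10^9 / 2.01×10^8 = 12.1 K.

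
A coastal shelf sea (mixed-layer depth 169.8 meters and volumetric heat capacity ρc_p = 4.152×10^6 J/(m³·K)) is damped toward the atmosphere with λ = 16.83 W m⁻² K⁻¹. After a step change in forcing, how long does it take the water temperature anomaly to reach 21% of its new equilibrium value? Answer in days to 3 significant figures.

Areal heat capacity C = ρc_p × D = 4.152×10^6 × 169.8 = 7.05×10^8 J m⁻² K⁻¹.
τ = C / λ = 7.05×10^8 / 16.83 = 4.19×10^7 s.
Fraction reached: 1 − e^(−t/τ) = 0.21 ⇒ t = −τ ln(1 − 0.21) = τ × 0.236.
t = 9.87×10^6 s = 114 days.

114 days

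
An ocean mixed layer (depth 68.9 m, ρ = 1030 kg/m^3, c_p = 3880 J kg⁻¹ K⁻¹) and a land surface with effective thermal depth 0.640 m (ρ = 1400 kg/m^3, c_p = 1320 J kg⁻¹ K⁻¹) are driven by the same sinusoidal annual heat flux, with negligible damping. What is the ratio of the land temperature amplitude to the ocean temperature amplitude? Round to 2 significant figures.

C_ocean = 1030 × 3880 × 68.9 = 2.75×10^8 J/(m²·K).
C_land = 1400 × 1320 × 0.640 = 1.18×10^6 J/(m²·K).
Undamped amplitude ∝ 1/C, so A_land/A_ocean = C_ocean/C_land = 233.

230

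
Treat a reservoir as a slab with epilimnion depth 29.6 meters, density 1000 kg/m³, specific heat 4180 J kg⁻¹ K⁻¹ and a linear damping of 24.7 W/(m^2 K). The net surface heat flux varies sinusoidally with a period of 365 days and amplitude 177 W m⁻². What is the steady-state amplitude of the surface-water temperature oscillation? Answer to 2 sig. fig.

Areal heat capacity C = ρ c_p D = 1000 × 4180 × 29.6 = 1.24×10^8 J m⁻² K⁻¹.
Angular frequency ω = 2π / T = 2π / 3.15×10^7 s = 1.99×10^-7 s⁻¹.
√((Cω)² + λ²) = √((24.7)² + 24.7²) = 34.9 W/(m²·K).
Amplitude A = F₀ / √((Cω)²+λ²) = 177 / 34.9 = 5.07 K.

5.1 K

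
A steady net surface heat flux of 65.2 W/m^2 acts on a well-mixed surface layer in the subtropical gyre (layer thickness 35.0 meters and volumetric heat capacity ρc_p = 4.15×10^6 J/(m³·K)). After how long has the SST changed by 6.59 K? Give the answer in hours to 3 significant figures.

Areal heat capacity C = ρc_p × D = 4.15×10^6 × 35.0 = 1.45×10^8 J m⁻² K⁻¹.
Time required: Δt = C ΔT / F = 1.45×10^8 × 6.59 / 65.2 = 1.47×10^7 s.
In hours: 1.47×10^7 s / (3600 s/hour) = 4080 hours.

4080 hours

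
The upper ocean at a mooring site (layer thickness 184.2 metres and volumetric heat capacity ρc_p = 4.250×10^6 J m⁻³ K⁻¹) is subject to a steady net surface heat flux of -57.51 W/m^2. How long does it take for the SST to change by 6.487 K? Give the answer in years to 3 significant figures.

2.80 years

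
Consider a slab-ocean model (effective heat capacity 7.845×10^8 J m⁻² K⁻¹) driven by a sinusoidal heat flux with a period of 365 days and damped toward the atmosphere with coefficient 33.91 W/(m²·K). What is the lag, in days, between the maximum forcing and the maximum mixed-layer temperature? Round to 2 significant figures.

79 days

Areal heat capacity C = 7.845×10^8 J m⁻² K⁻¹ (given).
ω = 2π / 3.15×10^7 s = 1.99×10^-7 s⁻¹.
Phase lag φ = arctan(Cω/λ) = arctan(156/33.91) = 1.36 rad.
Time lag = φ / ω = 1.36 / 1.99×10^-7 = 6.81×10^6 s = 78.8 days.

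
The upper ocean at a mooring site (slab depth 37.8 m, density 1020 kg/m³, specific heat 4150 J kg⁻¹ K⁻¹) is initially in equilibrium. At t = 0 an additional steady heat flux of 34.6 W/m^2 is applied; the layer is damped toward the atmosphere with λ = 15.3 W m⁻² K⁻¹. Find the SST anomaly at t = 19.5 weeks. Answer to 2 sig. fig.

Areal heat capacity C = ρ c_p D = 1020 × 4150 × 37.8 = 1.60×10^8 J/(m²·K).
τ = C / λ = 1.60×10^8 / 15.3 = 1.05×10^7 s.
Equilibrium anomaly ΔT_eq = F / λ = 34.6 / 15.3 = 2.26 K.
t = 19.5 weeks = 1.18×10^7 s, so t/τ = 1.13.
ΔT(t) = ΔT_eq (1 − e^(−t/τ)) = 2.26 × (1 − e^−1.13) = 1.53 K.

1.5 K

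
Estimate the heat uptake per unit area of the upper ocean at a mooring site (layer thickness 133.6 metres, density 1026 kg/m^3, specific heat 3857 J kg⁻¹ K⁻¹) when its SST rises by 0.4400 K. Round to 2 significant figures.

2.3×10^8

Areal heat capacity C = ρ c_p D = 1026 × 3857 × 133.6 = 5.29×10^8 J/(m²·K).
ΔQ = C ΔT = 5.29×10^8 × 0.4400 = 2.33×10^8 J/m².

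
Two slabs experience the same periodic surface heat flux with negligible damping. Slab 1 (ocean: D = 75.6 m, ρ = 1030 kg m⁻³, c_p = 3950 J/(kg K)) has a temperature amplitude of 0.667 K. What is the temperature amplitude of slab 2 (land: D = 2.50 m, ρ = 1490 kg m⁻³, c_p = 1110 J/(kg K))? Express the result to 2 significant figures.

50 K

C_ocean = 3.08×10^8 J/(m²·K); C_land = 4.13×10^6 J/(m²·K).
A ∝ 1/C ⇒ A_land = A_ocean × C_ocean/C_land = 0.667 × 74.4 = 49.6 K.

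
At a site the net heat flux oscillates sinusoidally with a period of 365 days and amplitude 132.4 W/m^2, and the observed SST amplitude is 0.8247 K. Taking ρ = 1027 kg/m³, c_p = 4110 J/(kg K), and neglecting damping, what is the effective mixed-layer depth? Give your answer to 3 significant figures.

191 m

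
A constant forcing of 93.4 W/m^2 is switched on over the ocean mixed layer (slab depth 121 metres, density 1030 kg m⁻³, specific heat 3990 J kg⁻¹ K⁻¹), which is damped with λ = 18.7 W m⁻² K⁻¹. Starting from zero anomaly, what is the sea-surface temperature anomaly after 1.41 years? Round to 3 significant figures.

4.06 K

Areal heat capacity C = ρ c_p D = 1030 × 3990 × 121 = 4.97×10^8 J m⁻² K⁻¹.
τ = C / λ = 4.97×10^8 / 18.7 = 2.66×10^7 s.
Equilibrium anomaly ΔT_eq = F / λ = 93.4 / 18.7 = 4.99 K.
t = 1.41 years = 4.45×10^7 s, so t/τ = 1.67.
ΔT(t) = ΔT_eq (1 − e^(−t/τ)) = 4.99 × (1 − e^−1.67) = 4.06 K.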